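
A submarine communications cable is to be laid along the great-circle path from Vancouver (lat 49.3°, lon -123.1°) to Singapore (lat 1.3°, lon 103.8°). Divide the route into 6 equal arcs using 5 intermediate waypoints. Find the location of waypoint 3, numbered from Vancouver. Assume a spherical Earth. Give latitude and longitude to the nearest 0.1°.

≈ lat 46.9°, lon 144.5°

Write both endpoints as unit vectors p₁, p₂ with components (cos φ cos λ, cos φ sin λ, sin φ).
The central angle between the endpoints is δ = arccos(p₁·p₂) ≈ 2.013 rad (115.4°).
Interpolate at f = 3/6 with slerp weights a = sin((1−f)δ)/sin δ ≈ 0.935, b = sin(fδ)/sin δ ≈ 0.935.
p = a·p₁ + b·p₂ ≈ (-0.556, 0.397, 0.730); φ = arcsin(p_z) ≈ 46.90°, λ = atan2(p_y, p_x) ≈ 144.47°.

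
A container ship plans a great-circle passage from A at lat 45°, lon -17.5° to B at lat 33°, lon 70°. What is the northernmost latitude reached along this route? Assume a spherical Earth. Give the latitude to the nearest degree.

The great circle lies in the plane with unit normal n̂ = (p₁ × p₂)/|p₁ × p₂|.
Here n̂_z ≈ +0.650; the vertex latitude is φ_max = arccos|n̂_z| ≈ 49.5°.
Check via Clairaut: cos φ_max = |cos φ₁| · sin C = cos(45.0°)·sin(66.8°) ≈ 0.650, again giving ≈ 49.5°.

≈ 49°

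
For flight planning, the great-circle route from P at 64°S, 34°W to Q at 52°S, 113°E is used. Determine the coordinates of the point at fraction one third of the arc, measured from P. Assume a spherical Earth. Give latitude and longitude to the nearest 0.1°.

Convert each endpoint to a unit vector on the sphere (x = cos φ cos λ, y = cos φ sin λ, z = sin φ).
The central angle between the endpoints is δ = arccos(p₁·p₂) ≈ 1.068 rad (61.2°).
Interpolate at f = 1/3 with slerp weights a = sin((1−f)δ)/sin δ ≈ 0.746, b = sin(fδ)/sin δ ≈ 0.398.
p = a·p₁ + b·p₂ ≈ (0.175, 0.043, -0.984); φ = arcsin(p_z) ≈ -79.61°, λ = atan2(p_y, p_x) ≈ 13.67°.

≈ 79.6°S, 13.7°E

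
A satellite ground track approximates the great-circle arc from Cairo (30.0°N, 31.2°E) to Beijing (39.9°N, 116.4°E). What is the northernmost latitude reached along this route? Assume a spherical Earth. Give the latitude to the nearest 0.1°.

The great circle lies in the plane with unit normal n̂ = (p₁ × p₂)/|p₁ × p₂|.
Here n̂_z ≈ +0.715; the vertex latitude is φ_max = arccos|n̂_z| ≈ 44.4°.
Check via Clairaut: cos φ_max = |cos φ₁| · sin C = cos(30.0°)·sin(55.6°) ≈ 0.715, again giving ≈ 44.4°.

≈ 44.4°N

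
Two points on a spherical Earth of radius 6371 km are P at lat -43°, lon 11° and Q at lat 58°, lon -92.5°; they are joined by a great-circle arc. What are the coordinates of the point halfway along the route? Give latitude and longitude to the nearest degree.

≈ lat 12°, lon -29°

Write both endpoints as unit vectors p₁, p₂ with components (cos φ cos λ, cos φ sin λ, sin φ).
The central angle between the endpoints is δ = arccos(p₁·p₂) ≈ 2.303 rad (132.0°).
Interpolate at f = 1/2 with slerp weights a = sin((1−f)δ)/sin δ ≈ 1.229, b = sin(fδ)/sin δ ≈ 1.229.
p = a·p₁ + b·p₂ ≈ (0.854, -0.479, 0.204); φ = arcsin(p_z) ≈ 11.77°, λ = atan2(p_y, p_x) ≈ -29.30°.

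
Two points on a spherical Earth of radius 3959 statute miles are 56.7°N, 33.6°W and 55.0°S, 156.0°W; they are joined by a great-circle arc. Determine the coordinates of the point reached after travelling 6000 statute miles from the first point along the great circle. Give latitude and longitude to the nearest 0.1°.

≈ 9.0°S, 103.5°W

From cos δ = sin φ₁ sin φ₂ + cos φ₁ cos φ₂ cos Δλ, the central angle is δ ≈ 2.593 rad (148.6°). The total great-circle distance is δ·R ≈ 2.593 × 3959 ≈ 10267 mi, so the target fraction is f = 6000/10267 ≈ 0.584.
Interpolate at f ≈ 0.584 with slerp weights a = sin((1−f)δ)/sin δ ≈ 1.690, b = sin(fδ)/sin δ ≈ 1.915.
p = a·p₁ + b·p₂ ≈ (-0.231, -0.960, -0.157); φ = arcsin(p_z) ≈ -9.01°, λ = atan2(p_y, p_x) ≈ -103.52°.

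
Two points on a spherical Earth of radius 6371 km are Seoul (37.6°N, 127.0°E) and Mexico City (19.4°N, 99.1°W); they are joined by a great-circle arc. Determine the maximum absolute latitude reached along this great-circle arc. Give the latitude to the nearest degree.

The great circle lies in the plane with unit normal n̂ = (p₁ × p₂)/|p₁ × p₂|.
Here n̂_z ≈ +0.567; the vertex latitude is φ_max = arccos|n̂_z| ≈ 55.4°.

≈ 55°N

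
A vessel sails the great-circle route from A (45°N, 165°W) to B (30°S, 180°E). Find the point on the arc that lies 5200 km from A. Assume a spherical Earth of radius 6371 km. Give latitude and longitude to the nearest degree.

≈ (1°S, 175°W)

Write both endpoints as unit vectors p₁, p₂ with components (cos φ cos λ, cos φ sin λ, sin φ).
The central angle between the endpoints is δ = arccos(p₁·p₂) ≈ 1.331 rad (76.2°). The total great-circle distance is δ·R ≈ 1.331 × 6371 ≈ 8477 km, so the target fraction is f = 5200/8477 ≈ 0.613.
Interpolate at f ≈ 0.613 with slerp weights a = sin((1−f)δ)/sin δ ≈ 0.507, b = sin(fδ)/sin δ ≈ 0.750.
p = a·p₁ + b·p₂ ≈ (-0.996, -0.093, -0.017); φ = arcsin(p_z) ≈ -0.97°, λ = atan2(p_y, p_x) ≈ -174.68°.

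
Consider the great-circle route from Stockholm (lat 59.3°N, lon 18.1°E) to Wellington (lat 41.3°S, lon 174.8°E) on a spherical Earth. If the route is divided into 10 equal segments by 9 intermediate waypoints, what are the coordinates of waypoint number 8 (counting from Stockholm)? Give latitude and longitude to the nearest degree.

≈ lat 13°S, lon 159°E

The haversine formula gives a central angle δ ≈ 2.738 rad (156.9°) between the endpoints.
Interpolate at f = 8/10 with slerp weights a = sin((1−f)δ)/sin δ ≈ 1.327, b = sin(fδ)/sin δ ≈ 2.074.
p = a·p₁ + b·p₂ ≈ (-0.908, 0.352, -0.228); φ = arcsin(p_z) ≈ -13.18°, λ = atan2(p_y, p_x) ≈ 158.83°.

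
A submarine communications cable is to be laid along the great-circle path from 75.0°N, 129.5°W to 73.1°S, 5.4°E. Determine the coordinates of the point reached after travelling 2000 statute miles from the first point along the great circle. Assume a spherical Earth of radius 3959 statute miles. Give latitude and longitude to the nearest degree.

≈ 55°N, 75°W

Write both endpoints as unit vectors p₁, p₂ with components (cos φ cos λ, cos φ sin λ, sin φ).
The central angle between the endpoints is δ = arccos(p₁·p₂) ≈ 2.928 rad (167.8°). The total great-circle distance is δ·R ≈ 2.928 × 3959 ≈ 11593 mi, so the target fraction is f = 2000/11593 ≈ 0.173.
Interpolate at f ≈ 0.173 with slerp weights a = sin((1−f)δ)/sin δ ≈ 3.109, b = sin(fδ)/sin δ ≈ 2.285.
p = a·p₁ + b·p₂ ≈ (0.150, -0.558, 0.816); φ = arcsin(p_z) ≈ 54.69°, λ = atan2(p_y, p_x) ≈ -75.00°.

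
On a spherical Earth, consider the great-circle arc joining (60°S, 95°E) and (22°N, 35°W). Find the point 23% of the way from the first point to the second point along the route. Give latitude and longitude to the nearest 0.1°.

The haversine formula gives a central angle δ ≈ 2.243 rad (128.5°) between the endpoints.
Interpolate at f = 0.23 with slerp weights a = sin((1−f)δ)/sin δ ≈ 1.262, b = sin(fδ)/sin δ ≈ 0.630.
p = a·p₁ + b·p₂ ≈ (0.424, 0.294, -0.857); φ = arcsin(p_z) ≈ -58.98°, λ = atan2(p_y, p_x) ≈ 34.72°.

≈ (59.0°S, 34.7°E)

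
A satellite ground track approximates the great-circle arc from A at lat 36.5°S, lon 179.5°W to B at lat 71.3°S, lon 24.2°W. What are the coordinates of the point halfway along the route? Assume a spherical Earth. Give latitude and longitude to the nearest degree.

≈ lat 71°S, lon 165°W

The haversine formula gives a central angle δ ≈ 1.235 rad (70.8°) between the endpoints.
Interpolate at f = 1/2 with slerp weights a = sin((1−f)δ)/sin δ ≈ 0.613, b = sin(fδ)/sin δ ≈ 0.613.
p = a·p₁ + b·p₂ ≈ (-0.314, -0.085, -0.946); φ = arcsin(p_z) ≈ -71.04°, λ = atan2(p_y, p_x) ≈ -164.85°.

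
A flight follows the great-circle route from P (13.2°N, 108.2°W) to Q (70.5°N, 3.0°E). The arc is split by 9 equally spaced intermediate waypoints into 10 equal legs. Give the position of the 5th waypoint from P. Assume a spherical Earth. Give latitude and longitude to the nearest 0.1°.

≈ (52.2°N, 88.2°W)

The haversine formula gives a central angle δ ≈ 1.473 rad (84.4°) between the endpoints.
Interpolate at f = 5/10 with slerp weights a = sin((1−f)δ)/sin δ ≈ 0.675, b = sin(fδ)/sin δ ≈ 0.675.
p = a·p₁ + b·p₂ ≈ (0.020, -0.612, 0.790); φ = arcsin(p_z) ≈ 52.21°, λ = atan2(p_y, p_x) ≈ -88.15°.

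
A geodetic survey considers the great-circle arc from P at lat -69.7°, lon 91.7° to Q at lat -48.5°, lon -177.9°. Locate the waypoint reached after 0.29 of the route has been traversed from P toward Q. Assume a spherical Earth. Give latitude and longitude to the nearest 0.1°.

From cos δ = sin φ₁ sin φ₂ + cos φ₁ cos φ₂ cos Δλ, the central angle is δ ≈ 0.794 rad (45.5°).
Interpolate at f = 0.29 with slerp weights a = sin((1−f)δ)/sin δ ≈ 0.749, b = sin(fδ)/sin δ ≈ 0.320.
p = a·p₁ + b·p₂ ≈ (-0.220, 0.252, -0.942); φ = arcsin(p_z) ≈ -70.47°, λ = atan2(p_y, p_x) ≈ 131.07°.

≈ lat -70.5°, lon 131.1°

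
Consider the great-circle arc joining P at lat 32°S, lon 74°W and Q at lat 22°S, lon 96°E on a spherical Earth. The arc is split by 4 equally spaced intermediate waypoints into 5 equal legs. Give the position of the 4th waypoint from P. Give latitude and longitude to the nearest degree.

≈ lat 46°S, lon 90°E

Convert each endpoint to a unit vector on the sphere (x = cos φ cos λ, y = cos φ sin λ, z = sin φ).
The central angle between the endpoints is δ = arccos(p₁·p₂) ≈ 2.184 rad (125.2°).
Interpolate at f = 4/5 with slerp weights a = sin((1−f)δ)/sin δ ≈ 0.518, b = sin(fδ)/sin δ ≈ 1.204.
p = a·p₁ + b·p₂ ≈ (0.004, 0.688, -0.725); φ = arcsin(p_z) ≈ -46.49°, λ = atan2(p_y, p_x) ≈ 89.64°.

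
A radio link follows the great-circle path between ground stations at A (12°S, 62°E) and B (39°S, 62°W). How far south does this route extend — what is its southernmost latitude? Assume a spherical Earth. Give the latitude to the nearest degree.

≈ 49°S

The great circle lies in the plane with unit normal n̂ = (p₁ × p₂)/|p₁ × p₂|.
Here n̂_z ≈ -0.659; the vertex latitude is φ_max = arccos|n̂_z| ≈ 48.7°.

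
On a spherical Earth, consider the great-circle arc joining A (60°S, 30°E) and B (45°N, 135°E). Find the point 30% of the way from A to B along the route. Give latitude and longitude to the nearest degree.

≈ (35°S, 79°E)

Convert each endpoint to a unit vector on the sphere (x = cos φ cos λ, y = cos φ sin λ, z = sin φ).
The central angle between the endpoints is δ = arccos(p₁·p₂) ≈ 2.352 rad (134.7°).
Interpolate at f = 0.30 with slerp weights a = sin((1−f)δ)/sin δ ≈ 1.404, b = sin(fδ)/sin δ ≈ 0.913.
p = a·p₁ + b·p₂ ≈ (0.151, 0.807, -0.570); φ = arcsin(p_z) ≈ -34.77°, λ = atan2(p_y, p_x) ≈ 79.38°.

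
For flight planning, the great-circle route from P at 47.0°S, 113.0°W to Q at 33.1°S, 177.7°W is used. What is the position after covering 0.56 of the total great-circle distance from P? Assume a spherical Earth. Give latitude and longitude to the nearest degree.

≈ 44°S, 153°W

Write both endpoints as unit vectors p₁, p₂ with components (cos φ cos λ, cos φ sin λ, sin φ).
The central angle between the endpoints is δ = arccos(p₁·p₂) ≈ 0.872 rad (49.9°).
Interpolate at f = 0.56 with slerp weights a = sin((1−f)δ)/sin δ ≈ 0.489, b = sin(fδ)/sin δ ≈ 0.613.
p = a·p₁ + b·p₂ ≈ (-0.643, -0.328, -0.692); φ = arcsin(p_z) ≈ -43.80°, λ = atan2(p_y, p_x) ≈ -153.01°.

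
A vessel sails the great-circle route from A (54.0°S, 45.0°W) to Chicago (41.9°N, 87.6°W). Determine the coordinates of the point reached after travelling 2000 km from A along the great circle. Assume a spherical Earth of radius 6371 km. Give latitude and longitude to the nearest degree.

≈ (38°S, 57°W)

From cos δ = sin φ₁ sin φ₂ + cos φ₁ cos φ₂ cos Δλ, the central angle is δ ≈ 1.791 rad (102.6°). The total great-circle distance is δ·R ≈ 1.791 × 6371 ≈ 11409 km, so the target fraction is f = 2000/11409 ≈ 0.175.
Interpolate at f ≈ 0.175 with slerp weights a = sin((1−f)δ)/sin δ ≈ 1.020, b = sin(fδ)/sin δ ≈ 0.316.
p = a·p₁ + b·p₂ ≈ (0.434, -0.659, -0.614); φ = arcsin(p_z) ≈ -37.88°, λ = atan2(p_y, p_x) ≈ -56.65°.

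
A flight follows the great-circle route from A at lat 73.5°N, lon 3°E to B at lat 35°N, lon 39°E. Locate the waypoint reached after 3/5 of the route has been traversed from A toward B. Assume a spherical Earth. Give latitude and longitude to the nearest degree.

The haversine formula gives a central angle δ ≈ 0.740 rad (42.4°) between the endpoints.
Interpolate at f = 3/5 with slerp weights a = sin((1−f)δ)/sin δ ≈ 0.433, b = sin(fδ)/sin δ ≈ 0.637.
p = a·p₁ + b·p₂ ≈ (0.528, 0.335, 0.780); φ = arcsin(p_z) ≈ 51.28°, λ = atan2(p_y, p_x) ≈ 32.37°.

≈ lat 51°N, lon 32°E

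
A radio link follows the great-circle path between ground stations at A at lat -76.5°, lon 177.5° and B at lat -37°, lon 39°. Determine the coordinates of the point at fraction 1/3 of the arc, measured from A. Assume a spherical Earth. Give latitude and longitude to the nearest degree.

From cos δ = sin φ₁ sin φ₂ + cos φ₁ cos φ₂ cos Δλ, the central angle is δ ≈ 1.109 rad (63.5°).
Interpolate at f = 1/3 with slerp weights a = sin((1−f)δ)/sin δ ≈ 0.753, b = sin(fδ)/sin δ ≈ 0.404.
p = a·p₁ + b·p₂ ≈ (0.075, 0.211, -0.975); φ = arcsin(p_z) ≈ -77.09°, λ = atan2(p_y, p_x) ≈ 70.40°.

≈ lat -77°, lon 70°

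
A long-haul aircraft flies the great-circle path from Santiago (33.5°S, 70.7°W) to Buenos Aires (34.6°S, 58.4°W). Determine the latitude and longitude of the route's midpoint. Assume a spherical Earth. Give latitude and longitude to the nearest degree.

Convert each endpoint to a unit vector on the sphere (x = cos φ cos λ, y = cos φ sin λ, z = sin φ).
The central angle between the endpoints is δ = arccos(p₁·p₂) ≈ 0.179 rad (10.2°).
Interpolate at f = 1/2 with slerp weights a = sin((1−f)δ)/sin δ ≈ 0.502, b = sin(fδ)/sin δ ≈ 0.502.
p = a·p₁ + b·p₂ ≈ (0.355, -0.747, -0.562); φ = arcsin(p_z) ≈ -34.20°, λ = atan2(p_y, p_x) ≈ -64.59°.

≈ (34°S, 65°W)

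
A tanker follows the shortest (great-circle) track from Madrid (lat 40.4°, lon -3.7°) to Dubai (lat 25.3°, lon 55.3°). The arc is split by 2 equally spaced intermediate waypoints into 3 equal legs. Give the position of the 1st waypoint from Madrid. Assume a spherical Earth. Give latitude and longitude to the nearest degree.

The haversine formula gives a central angle δ ≈ 0.887 rad (50.8°) between the endpoints.
Interpolate at f = 1/3 with slerp weights a = sin((1−f)δ)/sin δ ≈ 0.719, b = sin(fδ)/sin δ ≈ 0.376.
p = a·p₁ + b·p₂ ≈ (0.740, 0.244, 0.627); φ = arcsin(p_z) ≈ 38.81°, λ = atan2(p_y, p_x) ≈ 18.25°.

≈ lat 39°, lon 18°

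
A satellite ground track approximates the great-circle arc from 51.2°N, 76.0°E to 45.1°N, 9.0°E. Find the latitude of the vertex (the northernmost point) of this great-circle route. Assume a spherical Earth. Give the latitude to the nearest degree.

The great circle lies in the plane with unit normal n̂ = (p₁ × p₂)/|p₁ × p₂|.
Here n̂_z ≈ -0.591; the vertex latitude is φ_max = arccos|n̂_z| ≈ 53.8°.
Check via Clairaut: cos φ_max = |cos φ₁| · sin C = cos(51.2°)·sin(70.6°) ≈ 0.591, again giving ≈ 53.8°.

≈ 54°N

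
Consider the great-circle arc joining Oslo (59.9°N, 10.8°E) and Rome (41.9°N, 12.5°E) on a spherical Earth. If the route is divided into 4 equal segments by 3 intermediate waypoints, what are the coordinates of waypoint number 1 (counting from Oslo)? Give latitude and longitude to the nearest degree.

The haversine formula gives a central angle δ ≈ 0.315 rad (18.0°) between the endpoints.
Interpolate at f = 1/4 with slerp weights a = sin((1−f)δ)/sin δ ≈ 0.755, b = sin(fδ)/sin δ ≈ 0.254.
p = a·p₁ + b·p₂ ≈ (0.557, 0.112, 0.823); φ = arcsin(p_z) ≈ 55.40°, λ = atan2(p_y, p_x) ≈ 11.37°.

≈ 55°N, 11°E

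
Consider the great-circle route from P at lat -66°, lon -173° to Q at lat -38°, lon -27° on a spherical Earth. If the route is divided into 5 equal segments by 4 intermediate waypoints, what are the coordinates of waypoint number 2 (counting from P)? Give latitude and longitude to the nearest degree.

Convert each endpoint to a unit vector on the sphere (x = cos φ cos λ, y = cos φ sin λ, z = sin φ).
The central angle between the endpoints is δ = arccos(p₁·p₂) ≈ 1.270 rad (72.7°).
Interpolate at f = 2/5 with slerp weights a = sin((1−f)δ)/sin δ ≈ 0.723, b = sin(fδ)/sin δ ≈ 0.509.
p = a·p₁ + b·p₂ ≈ (0.066, -0.218, -0.974); φ = arcsin(p_z) ≈ -76.84°, λ = atan2(p_y, p_x) ≈ -73.21°.

≈ lat -77°, lon -73°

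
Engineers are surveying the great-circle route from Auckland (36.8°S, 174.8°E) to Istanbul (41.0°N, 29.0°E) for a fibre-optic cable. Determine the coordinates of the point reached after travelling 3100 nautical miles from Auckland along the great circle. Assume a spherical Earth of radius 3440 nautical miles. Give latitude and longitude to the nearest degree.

Convert each endpoint to a unit vector on the sphere (x = cos φ cos λ, y = cos φ sin λ, z = sin φ).
The central angle between the endpoints is δ = arccos(p₁·p₂) ≈ 2.674 rad (153.2°). The total great-circle distance is δ·R ≈ 2.674 × 3440 ≈ 9200 nmi, so the target fraction is f = 3100/9200 ≈ 0.337.
Interpolate at f ≈ 0.337 with slerp weights a = sin((1−f)δ)/sin δ ≈ 2.175, b = sin(fδ)/sin δ ≈ 1.741.
p = a·p₁ + b·p₂ ≈ (-0.585, 0.795, -0.161); φ = arcsin(p_z) ≈ -9.25°, λ = atan2(p_y, p_x) ≈ 126.37°.

≈ (9°S, 126°E)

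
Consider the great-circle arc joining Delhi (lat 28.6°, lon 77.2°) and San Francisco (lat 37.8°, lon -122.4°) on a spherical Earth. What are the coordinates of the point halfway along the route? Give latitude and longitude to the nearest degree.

Write both endpoints as unit vectors p₁, p₂ with components (cos φ cos λ, cos φ sin λ, sin φ).
The central angle between the endpoints is δ = arccos(p₁·p₂) ≈ 1.939 rad (111.1°).
Interpolate at f = 1/2 with slerp weights a = sin((1−f)δ)/sin δ ≈ 0.884, b = sin(fδ)/sin δ ≈ 0.884.
p = a·p₁ + b·p₂ ≈ (-0.202, 0.167, 0.965); φ = arcsin(p_z) ≈ 74.79°, λ = atan2(p_y, p_x) ≈ 140.45°.

≈ lat 75°, lon 140°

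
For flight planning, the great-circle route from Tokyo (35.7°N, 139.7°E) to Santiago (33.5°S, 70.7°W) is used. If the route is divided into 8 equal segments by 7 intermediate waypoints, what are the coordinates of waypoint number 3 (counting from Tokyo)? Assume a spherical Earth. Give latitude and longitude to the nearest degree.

Convert each endpoint to a unit vector on the sphere (x = cos φ cos λ, y = cos φ sin λ, z = sin φ).
The central angle between the endpoints is δ = arccos(p₁·p₂) ≈ 2.705 rad (155.0°).
Interpolate at f = 3/8 with slerp weights a = sin((1−f)δ)/sin δ ≈ 2.347, b = sin(fδ)/sin δ ≈ 2.008.
p = a·p₁ + b·p₂ ≈ (-0.901, -0.347, 0.262); φ = arcsin(p_z) ≈ 15.17°, λ = atan2(p_y, p_x) ≈ -158.92°.

≈ (15°N, 159°W)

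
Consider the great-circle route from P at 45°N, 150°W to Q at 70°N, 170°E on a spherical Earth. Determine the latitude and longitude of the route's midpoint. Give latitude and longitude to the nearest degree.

Write both endpoints as unit vectors p₁, p₂ with components (cos φ cos λ, cos φ sin λ, sin φ).
The central angle between the endpoints is δ = arccos(p₁·p₂) ≈ 0.555 rad (31.8°).
Interpolate at f = 1/2 with slerp weights a = sin((1−f)δ)/sin δ ≈ 0.520, b = sin(fδ)/sin δ ≈ 0.520.
p = a·p₁ + b·p₂ ≈ (-0.494, -0.153, 0.856); φ = arcsin(p_z) ≈ 58.89°, λ = atan2(p_y, p_x) ≈ -162.78°.

≈ 59°N, 163°W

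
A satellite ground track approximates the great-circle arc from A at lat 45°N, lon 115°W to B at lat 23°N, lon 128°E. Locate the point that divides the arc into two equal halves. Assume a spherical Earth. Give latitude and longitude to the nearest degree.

Convert each endpoint to a unit vector on the sphere (x = cos φ cos λ, y = cos φ sin λ, z = sin φ).
The central angle between the endpoints is δ = arccos(p₁·p₂) ≈ 1.590 rad (91.1°).
Interpolate at f = 1/2 with slerp weights a = sin((1−f)δ)/sin δ ≈ 0.714, b = sin(fδ)/sin δ ≈ 0.714.
p = a·p₁ + b·p₂ ≈ (-0.618, 0.060, 0.784); φ = arcsin(p_z) ≈ 51.61°, λ = atan2(p_y, p_x) ≈ 174.42°.

≈ lat 52°N, lon 174°E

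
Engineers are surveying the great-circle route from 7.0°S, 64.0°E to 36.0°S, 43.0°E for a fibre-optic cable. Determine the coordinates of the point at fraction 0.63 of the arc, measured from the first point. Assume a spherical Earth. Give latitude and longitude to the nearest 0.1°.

≈ 25.6°S, 51.9°E

Write both endpoints as unit vectors p₁, p₂ with components (cos φ cos λ, cos φ sin λ, sin φ).
The central angle between the endpoints is δ = arccos(p₁·p₂) ≈ 0.607 rad (34.8°).
Interpolate at f = 0.63 with slerp weights a = sin((1−f)δ)/sin δ ≈ 0.390, b = sin(fδ)/sin δ ≈ 0.654.
p = a·p₁ + b·p₂ ≈ (0.557, 0.709, -0.432); φ = arcsin(p_z) ≈ -25.60°, λ = atan2(p_y, p_x) ≈ 51.86°.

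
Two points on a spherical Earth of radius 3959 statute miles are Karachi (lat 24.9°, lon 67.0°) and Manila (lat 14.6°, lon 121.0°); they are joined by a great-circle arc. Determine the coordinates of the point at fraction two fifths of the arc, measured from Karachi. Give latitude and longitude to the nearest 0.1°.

≈ lat 22.9°, lon 89.5°

From cos δ = sin φ₁ sin φ₂ + cos φ₁ cos φ₂ cos Δλ, the central angle is δ ≈ 0.899 rad (51.5°).
Interpolate at f = 2/5 with slerp weights a = sin((1−f)δ)/sin δ ≈ 0.656, b = sin(fδ)/sin δ ≈ 0.450.
p = a·p₁ + b·p₂ ≈ (0.008, 0.921, 0.390); φ = arcsin(p_z) ≈ 22.93°, λ = atan2(p_y, p_x) ≈ 89.47°.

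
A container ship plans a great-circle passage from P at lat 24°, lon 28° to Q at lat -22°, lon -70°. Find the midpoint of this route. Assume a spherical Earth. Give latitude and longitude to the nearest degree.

Convert each endpoint to a unit vector on the sphere (x = cos φ cos λ, y = cos φ sin λ, z = sin φ).
The central angle between the endpoints is δ = arccos(p₁·p₂) ≈ 1.844 rad (105.7°).
Interpolate at f = 1/2 with slerp weights a = sin((1−f)δ)/sin δ ≈ 0.828, b = sin(fδ)/sin δ ≈ 0.828.
p = a·p₁ + b·p₂ ≈ (0.930, -0.366, 0.027); φ = arcsin(p_z) ≈ 1.52°, λ = atan2(p_y, p_x) ≈ -21.49°.

≈ lat 2°, lon -21°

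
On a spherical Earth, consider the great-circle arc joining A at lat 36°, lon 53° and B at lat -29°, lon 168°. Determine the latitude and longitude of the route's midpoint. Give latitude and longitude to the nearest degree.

Write both endpoints as unit vectors p₁, p₂ with components (cos φ cos λ, cos φ sin λ, sin φ).
The central angle between the endpoints is δ = arccos(p₁·p₂) ≈ 2.194 rad (125.7°).
Interpolate at f = 1/2 with slerp weights a = sin((1−f)δ)/sin δ ≈ 1.096, b = sin(fδ)/sin δ ≈ 1.096.
p = a·p₁ + b·p₂ ≈ (-0.404, 0.908, 0.113); φ = arcsin(p_z) ≈ 6.48°, λ = atan2(p_y, p_x) ≈ 114.00°.

≈ lat 6°, lon 114°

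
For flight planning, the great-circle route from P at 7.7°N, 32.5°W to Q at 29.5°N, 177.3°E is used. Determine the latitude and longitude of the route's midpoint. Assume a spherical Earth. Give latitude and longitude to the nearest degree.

≈ 52°N, 94°W

Write both endpoints as unit vectors p₁, p₂ with components (cos φ cos λ, cos φ sin λ, sin φ).
The central angle between the endpoints is δ = arccos(p₁·p₂) ≈ 2.322 rad (133.0°).
Interpolate at f = 1/2 with slerp weights a = sin((1−f)δ)/sin δ ≈ 1.255, b = sin(fδ)/sin δ ≈ 1.255.
p = a·p₁ + b·p₂ ≈ (-0.042, -0.617, 0.786); φ = arcsin(p_z) ≈ 51.82°, λ = atan2(p_y, p_x) ≈ -93.91°.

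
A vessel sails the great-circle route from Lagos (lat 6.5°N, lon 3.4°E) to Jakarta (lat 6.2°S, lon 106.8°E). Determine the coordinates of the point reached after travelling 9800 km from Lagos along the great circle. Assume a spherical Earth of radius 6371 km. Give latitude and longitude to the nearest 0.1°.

≈ lat 4.6°S, lon 91.0°E

Convert each endpoint to a unit vector on the sphere (x = cos φ cos λ, y = cos φ sin λ, z = sin φ).
The central angle between the endpoints is δ = arccos(p₁·p₂) ≈ 1.814 rad (104.0°). The total great-circle distance is δ·R ≈ 1.814 × 6371 ≈ 11559 km, so the target fraction is f = 9800/11559 ≈ 0.848.
Interpolate at f ≈ 0.848 with slerp weights a = sin((1−f)δ)/sin δ ≈ 0.281, b = sin(fδ)/sin δ ≈ 1.030.
p = a·p₁ + b·p₂ ≈ (-0.017, 0.997, -0.079); φ = arcsin(p_z) ≈ -4.56°, λ = atan2(p_y, p_x) ≈ 90.99°.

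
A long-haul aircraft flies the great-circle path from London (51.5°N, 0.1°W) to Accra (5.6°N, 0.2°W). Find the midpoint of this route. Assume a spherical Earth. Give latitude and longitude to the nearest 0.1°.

≈ 28.6°N, 0.2°W

From cos δ = sin φ₁ sin φ₂ + cos φ₁ cos φ₂ cos Δλ, the central angle is δ ≈ 0.801 rad (45.9°).
Interpolate at f = 1/2 with slerp weights a = sin((1−f)δ)/sin δ ≈ 0.543, b = sin(fδ)/sin δ ≈ 0.543.
p = a·p₁ + b·p₂ ≈ (0.878, -0.002, 0.478); φ = arcsin(p_z) ≈ 28.55°, λ = atan2(p_y, p_x) ≈ -0.16°.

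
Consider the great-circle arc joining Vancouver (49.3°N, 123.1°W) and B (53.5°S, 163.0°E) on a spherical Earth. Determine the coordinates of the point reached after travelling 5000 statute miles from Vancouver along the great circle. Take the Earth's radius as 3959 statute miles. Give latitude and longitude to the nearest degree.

Convert each endpoint to a unit vector on the sphere (x = cos φ cos λ, y = cos φ sin λ, z = sin φ).
The central angle between the endpoints is δ = arccos(p₁·p₂) ≈ 2.097 rad (120.1°). The total great-circle distance is δ·R ≈ 2.097 × 3959 ≈ 8300 mi, so the target fraction is f = 5000/8300 ≈ 0.602.
Interpolate at f ≈ 0.602 with slerp weights a = sin((1−f)δ)/sin δ ≈ 0.856, b = sin(fδ)/sin δ ≈ 1.102.
p = a·p₁ + b·p₂ ≈ (-0.932, -0.276, -0.237); φ = arcsin(p_z) ≈ -13.69°, λ = atan2(p_y, p_x) ≈ -163.50°.

≈ (14°S, 163°W)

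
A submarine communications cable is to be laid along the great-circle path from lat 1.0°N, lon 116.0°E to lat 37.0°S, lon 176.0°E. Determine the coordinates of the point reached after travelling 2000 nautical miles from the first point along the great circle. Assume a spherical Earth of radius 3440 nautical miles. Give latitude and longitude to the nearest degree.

Write both endpoints as unit vectors p₁, p₂ with components (cos φ cos λ, cos φ sin λ, sin φ).
The central angle between the endpoints is δ = arccos(p₁·p₂) ≈ 1.172 rad (67.1°). The total great-circle distance is δ·R ≈ 1.172 × 3440 ≈ 4030 nmi, so the target fraction is f = 2000/4030 ≈ 0.496.
Interpolate at f ≈ 0.496 with slerp weights a = sin((1−f)δ)/sin δ ≈ 0.604, b = sin(fδ)/sin δ ≈ 0.596.
p = a·p₁ + b·p₂ ≈ (-0.740, 0.576, -0.348); φ = arcsin(p_z) ≈ -20.38°, λ = atan2(p_y, p_x) ≈ 142.09°.

≈ lat 20°S, lon 142°E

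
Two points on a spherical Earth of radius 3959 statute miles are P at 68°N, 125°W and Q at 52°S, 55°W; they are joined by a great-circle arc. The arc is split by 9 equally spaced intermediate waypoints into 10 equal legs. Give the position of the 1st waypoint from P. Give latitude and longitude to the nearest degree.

≈ 58°N, 106°W

From cos δ = sin φ₁ sin φ₂ + cos φ₁ cos φ₂ cos Δλ, the central angle is δ ≈ 2.281 rad (130.7°).
Interpolate at f = 1/10 with slerp weights a = sin((1−f)δ)/sin δ ≈ 1.168, b = sin(fδ)/sin δ ≈ 0.298.
p = a·p₁ + b·p₂ ≈ (-0.146, -0.509, 0.848); φ = arcsin(p_z) ≈ 58.04°, λ = atan2(p_y, p_x) ≈ -105.99°.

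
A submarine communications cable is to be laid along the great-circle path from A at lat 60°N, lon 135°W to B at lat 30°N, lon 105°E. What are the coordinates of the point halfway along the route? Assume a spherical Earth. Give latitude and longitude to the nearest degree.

From cos δ = sin φ₁ sin φ₂ + cos φ₁ cos φ₂ cos Δλ, the central angle is δ ≈ 1.353 rad (77.5°).
Interpolate at f = 1/2 with slerp weights a = sin((1−f)δ)/sin δ ≈ 0.641, b = sin(fδ)/sin δ ≈ 0.641.
p = a·p₁ + b·p₂ ≈ (-0.370, 0.310, 0.876); φ = arcsin(p_z) ≈ 61.14°, λ = atan2(p_y, p_x) ≈ 140.10°.

≈ lat 61°N, lon 140°E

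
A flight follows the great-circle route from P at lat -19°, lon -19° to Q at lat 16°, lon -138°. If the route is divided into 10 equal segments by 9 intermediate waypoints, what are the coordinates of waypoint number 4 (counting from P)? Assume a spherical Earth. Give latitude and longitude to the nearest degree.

The haversine formula gives a central angle δ ≈ 2.130 rad (122.0°) between the endpoints.
Interpolate at f = 4/10 with slerp weights a = sin((1−f)δ)/sin δ ≈ 1.129, b = sin(fδ)/sin δ ≈ 0.888.
p = a·p₁ + b·p₂ ≈ (0.376, -0.919, -0.123); φ = arcsin(p_z) ≈ -7.06°, λ = atan2(p_y, p_x) ≈ -67.77°.

≈ lat -7°, lon -68°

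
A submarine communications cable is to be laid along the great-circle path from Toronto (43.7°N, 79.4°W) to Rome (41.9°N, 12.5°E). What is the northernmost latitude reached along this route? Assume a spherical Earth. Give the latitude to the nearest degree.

≈ 53°N

The great circle lies in the plane with unit normal n̂ = (p₁ × p₂)/|p₁ × p₂|.
Here n̂_z ≈ +0.600; the vertex latitude is φ_max = arccos|n̂_z| ≈ 53.1°.
Check via Clairaut: cos φ_max = |cos φ₁| · sin C = cos(43.7°)·sin(56.1°) ≈ 0.600, again giving ≈ 53.1°.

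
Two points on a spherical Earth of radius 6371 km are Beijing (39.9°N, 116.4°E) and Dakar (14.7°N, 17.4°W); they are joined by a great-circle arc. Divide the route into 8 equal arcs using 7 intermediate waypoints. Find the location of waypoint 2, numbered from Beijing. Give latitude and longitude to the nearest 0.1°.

≈ 53.7°N, 80.7°E

Write both endpoints as unit vectors p₁, p₂ with components (cos φ cos λ, cos φ sin λ, sin φ).
The central angle between the endpoints is δ = arccos(p₁·p₂) ≈ 1.929 rad (110.5°).
Interpolate at f = 2/8 with slerp weights a = sin((1−f)δ)/sin δ ≈ 1.060, b = sin(fδ)/sin δ ≈ 0.495.
p = a·p₁ + b·p₂ ≈ (0.096, 0.585, 0.805); φ = arcsin(p_z) ≈ 53.65°, λ = atan2(p_y, p_x) ≈ 80.71°.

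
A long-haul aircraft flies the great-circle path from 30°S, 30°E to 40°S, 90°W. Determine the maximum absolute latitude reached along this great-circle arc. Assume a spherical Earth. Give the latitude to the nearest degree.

≈ 55°S

The great circle lies in the plane with unit normal n̂ = (p₁ × p₂)/|p₁ × p₂|.
Here n̂_z ≈ -0.575; the vertex latitude is φ_max = arccos|n̂_z| ≈ 54.9°.
Check via Clairaut: cos φ_max = |cos φ₁| · sin C = cos(30.0°)·sin(138.4°) ≈ 0.575, again giving ≈ 54.9°.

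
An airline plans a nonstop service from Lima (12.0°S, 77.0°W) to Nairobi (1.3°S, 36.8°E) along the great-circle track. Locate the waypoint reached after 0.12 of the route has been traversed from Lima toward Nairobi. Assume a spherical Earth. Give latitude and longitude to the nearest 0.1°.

From cos δ = sin φ₁ sin φ₂ + cos φ₁ cos φ₂ cos Δλ, the central angle is δ ≈ 1.971 rad (112.9°).
Interpolate at f = 0.12 with slerp weights a = sin((1−f)δ)/sin δ ≈ 1.071, b = sin(fδ)/sin δ ≈ 0.255.
p = a·p₁ + b·p₂ ≈ (0.439, -0.869, -0.229); φ = arcsin(p_z) ≈ -13.21°, λ = atan2(p_y, p_x) ≈ -63.16°.

≈ 13.2°S, 63.2°W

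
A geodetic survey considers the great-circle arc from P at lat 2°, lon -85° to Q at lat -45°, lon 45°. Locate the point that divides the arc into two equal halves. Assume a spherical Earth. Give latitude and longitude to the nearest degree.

From cos δ = sin φ₁ sin φ₂ + cos φ₁ cos φ₂ cos Δλ, the central angle is δ ≈ 2.070 rad (118.6°).
Interpolate at f = 1/2 with slerp weights a = sin((1−f)δ)/sin δ ≈ 0.980, b = sin(fδ)/sin δ ≈ 0.980.
p = a·p₁ + b·p₂ ≈ (0.575, -0.485, -0.658); φ = arcsin(p_z) ≈ -41.18°, λ = atan2(p_y, p_x) ≈ -40.17°.

≈ lat -41°, lon -40°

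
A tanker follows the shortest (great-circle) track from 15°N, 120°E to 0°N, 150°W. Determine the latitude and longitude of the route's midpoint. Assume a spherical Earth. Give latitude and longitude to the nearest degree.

≈ 11°N, 166°E

The haversine formula gives a central angle δ ≈ 1.571 rad (90.0°) between the endpoints.
Interpolate at f = 1/2 with slerp weights a = sin((1−f)δ)/sin δ ≈ 0.707, b = sin(fδ)/sin δ ≈ 0.707.
p = a·p₁ + b·p₂ ≈ (-0.954, 0.238, 0.183); φ = arcsin(p_z) ≈ 10.55°, λ = atan2(p_y, p_x) ≈ 165.99°.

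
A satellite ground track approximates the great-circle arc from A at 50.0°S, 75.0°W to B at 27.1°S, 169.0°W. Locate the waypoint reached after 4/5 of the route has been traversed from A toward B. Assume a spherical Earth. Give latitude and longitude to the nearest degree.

Write both endpoints as unit vectors p₁, p₂ with components (cos φ cos λ, cos φ sin λ, sin φ).
The central angle between the endpoints is δ = arccos(p₁·p₂) ≈ 1.257 rad (72.0°).
Interpolate at f = 4/5 with slerp weights a = sin((1−f)δ)/sin δ ≈ 0.261, b = sin(fδ)/sin δ ≈ 0.888.
p = a·p₁ + b·p₂ ≈ (-0.732, -0.313, -0.605); φ = arcsin(p_z) ≈ -37.21°, λ = atan2(p_y, p_x) ≈ -156.85°.

≈ 37°S, 157°W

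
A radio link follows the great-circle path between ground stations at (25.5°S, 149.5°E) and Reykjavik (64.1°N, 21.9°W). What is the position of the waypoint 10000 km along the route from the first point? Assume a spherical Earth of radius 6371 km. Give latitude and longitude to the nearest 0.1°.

≈ (63.8°N, 135.9°E)

The haversine formula gives a central angle δ ≈ 2.461 rad (141.0°) between the endpoints. The total great-circle distance is δ·R ≈ 2.461 × 6371 ≈ 15678 km, so the target fraction is f = 10000/15678 ≈ 0.638.
Interpolate at f ≈ 0.638 with slerp weights a = sin((1−f)δ)/sin δ ≈ 1.236, b = sin(fδ)/sin δ ≈ 1.589.
p = a·p₁ + b·p₂ ≈ (-0.317, 0.307, 0.897); φ = arcsin(p_z) ≈ 63.79°, λ = atan2(p_y, p_x) ≈ 135.91°.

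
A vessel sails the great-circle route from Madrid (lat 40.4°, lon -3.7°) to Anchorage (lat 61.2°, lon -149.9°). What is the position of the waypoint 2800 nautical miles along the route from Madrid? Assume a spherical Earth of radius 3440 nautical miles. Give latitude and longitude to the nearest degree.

≈ lat 78°, lon -75°

From cos δ = sin φ₁ sin φ₂ + cos φ₁ cos φ₂ cos Δλ, the central angle is δ ≈ 1.305 rad (74.7°). The total great-circle distance is δ·R ≈ 1.305 × 3440 ≈ 4488 nmi, so the target fraction is f = 2800/4488 ≈ 0.624.
Interpolate at f ≈ 0.624 with slerp weights a = sin((1−f)δ)/sin δ ≈ 0.488, b = sin(fδ)/sin δ ≈ 0.754.
p = a·p₁ + b·p₂ ≈ (0.057, -0.206, 0.977); φ = arcsin(p_z) ≈ 77.65°, λ = atan2(p_y, p_x) ≈ -74.52°.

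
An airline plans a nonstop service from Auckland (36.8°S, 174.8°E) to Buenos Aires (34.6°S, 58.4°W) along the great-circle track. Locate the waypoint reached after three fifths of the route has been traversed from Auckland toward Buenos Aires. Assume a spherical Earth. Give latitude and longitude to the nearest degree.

≈ 57°S, 103°W

Convert each endpoint to a unit vector on the sphere (x = cos φ cos λ, y = cos φ sin λ, z = sin φ).
The central angle between the endpoints is δ = arccos(p₁·p₂) ≈ 1.625 rad (93.1°).
Interpolate at f = 3/5 with slerp weights a = sin((1−f)δ)/sin δ ≈ 0.606, b = sin(fδ)/sin δ ≈ 0.829.
p = a·p₁ + b·p₂ ≈ (-0.126, -0.537, -0.834); φ = arcsin(p_z) ≈ -56.51°, λ = atan2(p_y, p_x) ≈ -103.18°.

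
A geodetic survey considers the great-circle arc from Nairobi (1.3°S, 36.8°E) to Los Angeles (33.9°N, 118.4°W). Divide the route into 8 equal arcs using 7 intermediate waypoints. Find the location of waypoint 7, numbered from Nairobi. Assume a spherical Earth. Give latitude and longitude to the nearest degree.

≈ 46°N, 102°W

Write both endpoints as unit vectors p₁, p₂ with components (cos φ cos λ, cos φ sin λ, sin φ).
The central angle between the endpoints is δ = arccos(p₁·p₂) ≈ 2.443 rad (140.0°).
Interpolate at f = 7/8 with slerp weights a = sin((1−f)δ)/sin δ ≈ 0.468, b = sin(fδ)/sin δ ≈ 1.312.
p = a·p₁ + b·p₂ ≈ (-0.144, -0.678, 0.721); φ = arcsin(p_z) ≈ 46.15°, λ = atan2(p_y, p_x) ≈ -101.96°.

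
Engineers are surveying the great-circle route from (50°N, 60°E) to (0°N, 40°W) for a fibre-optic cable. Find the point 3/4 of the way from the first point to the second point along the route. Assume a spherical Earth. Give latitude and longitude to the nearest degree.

≈ (18°N, 24°W)

Convert each endpoint to a unit vector on the sphere (x = cos φ cos λ, y = cos φ sin λ, z = sin φ).
The central angle between the endpoints is δ = arccos(p₁·p₂) ≈ 1.683 rad (96.4°).
Interpolate at f = 3/4 with slerp weights a = sin((1−f)δ)/sin δ ≈ 0.411, b = sin(fδ)/sin δ ≈ 0.959.
p = a·p₁ + b·p₂ ≈ (0.866, -0.387, 0.315); φ = arcsin(p_z) ≈ 18.35°, λ = atan2(p_y, p_x) ≈ -24.09°.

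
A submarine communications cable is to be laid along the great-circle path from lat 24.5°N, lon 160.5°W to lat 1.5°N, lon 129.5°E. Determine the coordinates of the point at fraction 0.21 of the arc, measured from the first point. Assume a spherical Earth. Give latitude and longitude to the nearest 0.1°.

From cos δ = sin φ₁ sin φ₂ + cos φ₁ cos φ₂ cos Δλ, the central angle is δ ≈ 1.243 rad (71.2°).
Interpolate at f = 0.21 with slerp weights a = sin((1−f)δ)/sin δ ≈ 0.878, b = sin(fδ)/sin δ ≈ 0.273.
p = a·p₁ + b·p₂ ≈ (-0.927, -0.057, 0.371); φ = arcsin(p_z) ≈ 21.80°, λ = atan2(p_y, p_x) ≈ -176.51°.

≈ lat 21.8°N, lon 176.5°W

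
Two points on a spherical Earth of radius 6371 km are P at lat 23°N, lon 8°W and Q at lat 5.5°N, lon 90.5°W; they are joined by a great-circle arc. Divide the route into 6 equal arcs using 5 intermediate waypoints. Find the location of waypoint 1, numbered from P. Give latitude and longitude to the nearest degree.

Convert each endpoint to a unit vector on the sphere (x = cos φ cos λ, y = cos φ sin λ, z = sin φ).
The central angle between the endpoints is δ = arccos(p₁·p₂) ≈ 1.413 rad (81.0°).
Interpolate at f = 1/6 with slerp weights a = sin((1−f)δ)/sin δ ≈ 0.935, b = sin(fδ)/sin δ ≈ 0.236.
p = a·p₁ + b·p₂ ≈ (0.851, -0.355, 0.388); φ = arcsin(p_z) ≈ 22.84°, λ = atan2(p_y, p_x) ≈ -22.66°.

≈ lat 23°N, lon 23°W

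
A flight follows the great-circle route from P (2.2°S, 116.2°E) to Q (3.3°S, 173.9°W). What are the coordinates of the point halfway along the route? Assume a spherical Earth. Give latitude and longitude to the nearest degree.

Convert each endpoint to a unit vector on the sphere (x = cos φ cos λ, y = cos φ sin λ, z = sin φ).
The central angle between the endpoints is δ = arccos(p₁·p₂) ≈ 1.219 rad (69.8°).
Interpolate at f = 1/2 with slerp weights a = sin((1−f)δ)/sin δ ≈ 0.610, b = sin(fδ)/sin δ ≈ 0.610.
p = a·p₁ + b·p₂ ≈ (-0.874, 0.482, -0.059); φ = arcsin(p_z) ≈ -3.35°, λ = atan2(p_y, p_x) ≈ 151.13°.

≈ (3°S, 151°E)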